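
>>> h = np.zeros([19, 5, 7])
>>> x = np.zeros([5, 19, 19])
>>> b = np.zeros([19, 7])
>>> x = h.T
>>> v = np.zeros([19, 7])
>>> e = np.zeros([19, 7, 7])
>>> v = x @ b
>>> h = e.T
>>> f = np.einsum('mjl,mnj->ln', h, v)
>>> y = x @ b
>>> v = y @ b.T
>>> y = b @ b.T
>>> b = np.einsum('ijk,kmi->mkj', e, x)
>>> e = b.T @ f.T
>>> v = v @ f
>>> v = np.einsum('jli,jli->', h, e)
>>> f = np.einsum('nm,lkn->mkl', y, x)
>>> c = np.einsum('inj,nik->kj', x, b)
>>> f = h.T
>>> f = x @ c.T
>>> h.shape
(7, 7, 19)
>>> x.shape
(7, 5, 19)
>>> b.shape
(5, 7, 7)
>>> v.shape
()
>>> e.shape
(7, 7, 19)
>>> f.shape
(7, 5, 7)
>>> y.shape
(19, 19)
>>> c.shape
(7, 19)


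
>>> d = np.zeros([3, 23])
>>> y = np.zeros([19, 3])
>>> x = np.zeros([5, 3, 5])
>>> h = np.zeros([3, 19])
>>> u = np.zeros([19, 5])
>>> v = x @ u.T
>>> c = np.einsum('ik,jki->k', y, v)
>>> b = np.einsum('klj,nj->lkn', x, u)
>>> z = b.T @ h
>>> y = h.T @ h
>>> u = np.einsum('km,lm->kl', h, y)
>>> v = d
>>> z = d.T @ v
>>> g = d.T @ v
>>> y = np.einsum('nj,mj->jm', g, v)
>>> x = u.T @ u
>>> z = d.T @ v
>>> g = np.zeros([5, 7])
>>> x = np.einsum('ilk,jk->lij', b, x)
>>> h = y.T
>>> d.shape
(3, 23)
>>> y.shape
(23, 3)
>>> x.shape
(5, 3, 19)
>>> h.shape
(3, 23)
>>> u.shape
(3, 19)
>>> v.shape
(3, 23)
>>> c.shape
(3,)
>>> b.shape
(3, 5, 19)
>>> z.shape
(23, 23)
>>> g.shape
(5, 7)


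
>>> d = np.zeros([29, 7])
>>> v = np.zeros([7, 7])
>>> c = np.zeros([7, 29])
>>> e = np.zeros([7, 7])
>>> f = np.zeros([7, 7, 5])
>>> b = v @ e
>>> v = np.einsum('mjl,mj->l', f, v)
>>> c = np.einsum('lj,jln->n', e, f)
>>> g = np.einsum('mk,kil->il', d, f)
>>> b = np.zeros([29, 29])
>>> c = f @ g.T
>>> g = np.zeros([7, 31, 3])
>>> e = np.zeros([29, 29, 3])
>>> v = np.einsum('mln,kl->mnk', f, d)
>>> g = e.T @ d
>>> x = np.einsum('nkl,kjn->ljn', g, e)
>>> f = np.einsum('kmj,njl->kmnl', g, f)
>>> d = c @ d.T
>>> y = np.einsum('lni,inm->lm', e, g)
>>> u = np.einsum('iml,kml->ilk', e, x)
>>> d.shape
(7, 7, 29)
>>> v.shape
(7, 5, 29)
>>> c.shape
(7, 7, 7)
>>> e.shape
(29, 29, 3)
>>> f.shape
(3, 29, 7, 5)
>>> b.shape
(29, 29)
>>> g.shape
(3, 29, 7)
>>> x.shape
(7, 29, 3)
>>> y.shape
(29, 7)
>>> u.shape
(29, 3, 7)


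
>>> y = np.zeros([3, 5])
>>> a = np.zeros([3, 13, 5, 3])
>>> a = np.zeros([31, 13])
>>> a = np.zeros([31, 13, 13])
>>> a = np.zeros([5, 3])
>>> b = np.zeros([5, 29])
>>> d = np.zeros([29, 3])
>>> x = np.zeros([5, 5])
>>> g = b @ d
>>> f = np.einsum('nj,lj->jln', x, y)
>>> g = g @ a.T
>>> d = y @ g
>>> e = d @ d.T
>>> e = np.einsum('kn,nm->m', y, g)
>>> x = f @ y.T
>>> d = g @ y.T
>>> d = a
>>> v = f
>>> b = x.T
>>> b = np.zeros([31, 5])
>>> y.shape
(3, 5)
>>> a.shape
(5, 3)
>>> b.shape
(31, 5)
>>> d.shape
(5, 3)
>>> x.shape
(5, 3, 3)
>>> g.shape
(5, 5)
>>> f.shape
(5, 3, 5)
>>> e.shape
(5,)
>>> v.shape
(5, 3, 5)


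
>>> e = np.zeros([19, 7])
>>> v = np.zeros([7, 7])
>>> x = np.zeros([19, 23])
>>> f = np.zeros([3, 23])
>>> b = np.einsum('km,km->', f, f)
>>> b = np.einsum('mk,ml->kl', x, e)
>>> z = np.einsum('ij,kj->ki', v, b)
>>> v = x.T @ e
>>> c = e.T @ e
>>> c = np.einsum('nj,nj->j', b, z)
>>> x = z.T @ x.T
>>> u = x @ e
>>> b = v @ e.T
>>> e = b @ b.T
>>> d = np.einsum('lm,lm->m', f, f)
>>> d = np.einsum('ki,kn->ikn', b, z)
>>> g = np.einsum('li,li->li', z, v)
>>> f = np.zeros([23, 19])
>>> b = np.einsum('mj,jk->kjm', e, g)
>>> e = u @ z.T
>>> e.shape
(7, 23)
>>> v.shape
(23, 7)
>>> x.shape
(7, 19)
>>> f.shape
(23, 19)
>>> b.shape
(7, 23, 23)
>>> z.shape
(23, 7)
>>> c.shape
(7,)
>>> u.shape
(7, 7)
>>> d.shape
(19, 23, 7)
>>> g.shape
(23, 7)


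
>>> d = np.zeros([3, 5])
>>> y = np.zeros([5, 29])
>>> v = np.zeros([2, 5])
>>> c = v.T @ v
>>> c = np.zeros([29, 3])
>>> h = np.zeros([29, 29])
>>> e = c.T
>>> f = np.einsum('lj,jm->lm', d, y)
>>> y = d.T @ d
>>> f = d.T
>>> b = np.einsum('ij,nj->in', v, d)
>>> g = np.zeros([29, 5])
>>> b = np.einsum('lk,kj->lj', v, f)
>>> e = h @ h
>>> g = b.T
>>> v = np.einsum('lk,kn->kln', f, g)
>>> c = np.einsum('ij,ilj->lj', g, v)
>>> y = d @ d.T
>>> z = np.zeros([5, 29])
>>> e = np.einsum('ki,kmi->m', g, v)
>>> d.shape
(3, 5)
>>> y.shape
(3, 3)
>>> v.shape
(3, 5, 2)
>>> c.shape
(5, 2)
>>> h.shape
(29, 29)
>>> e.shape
(5,)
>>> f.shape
(5, 3)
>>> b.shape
(2, 3)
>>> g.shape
(3, 2)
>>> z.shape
(5, 29)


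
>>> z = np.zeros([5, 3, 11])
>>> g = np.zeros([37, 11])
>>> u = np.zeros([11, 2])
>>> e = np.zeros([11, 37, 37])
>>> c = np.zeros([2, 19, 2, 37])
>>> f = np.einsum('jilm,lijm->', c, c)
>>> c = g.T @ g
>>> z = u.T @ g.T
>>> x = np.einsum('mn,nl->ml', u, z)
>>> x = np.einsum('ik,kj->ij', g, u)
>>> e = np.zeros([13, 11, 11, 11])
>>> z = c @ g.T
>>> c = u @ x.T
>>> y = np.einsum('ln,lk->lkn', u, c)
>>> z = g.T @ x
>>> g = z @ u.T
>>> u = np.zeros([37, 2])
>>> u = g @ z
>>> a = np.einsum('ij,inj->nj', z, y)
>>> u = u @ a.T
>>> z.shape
(11, 2)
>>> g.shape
(11, 11)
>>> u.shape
(11, 37)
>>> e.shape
(13, 11, 11, 11)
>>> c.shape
(11, 37)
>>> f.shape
()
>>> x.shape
(37, 2)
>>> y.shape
(11, 37, 2)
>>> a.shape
(37, 2)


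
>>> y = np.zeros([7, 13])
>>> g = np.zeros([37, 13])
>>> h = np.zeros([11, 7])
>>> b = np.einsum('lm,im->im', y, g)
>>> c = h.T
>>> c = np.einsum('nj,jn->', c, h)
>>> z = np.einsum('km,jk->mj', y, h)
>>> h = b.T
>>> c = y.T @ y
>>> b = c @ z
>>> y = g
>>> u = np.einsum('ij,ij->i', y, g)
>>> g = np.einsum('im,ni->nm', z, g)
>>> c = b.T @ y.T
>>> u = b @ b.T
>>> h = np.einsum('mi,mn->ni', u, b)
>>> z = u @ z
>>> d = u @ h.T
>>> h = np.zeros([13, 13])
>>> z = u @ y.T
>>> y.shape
(37, 13)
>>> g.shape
(37, 11)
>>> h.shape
(13, 13)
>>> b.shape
(13, 11)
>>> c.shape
(11, 37)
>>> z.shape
(13, 37)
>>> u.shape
(13, 13)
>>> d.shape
(13, 11)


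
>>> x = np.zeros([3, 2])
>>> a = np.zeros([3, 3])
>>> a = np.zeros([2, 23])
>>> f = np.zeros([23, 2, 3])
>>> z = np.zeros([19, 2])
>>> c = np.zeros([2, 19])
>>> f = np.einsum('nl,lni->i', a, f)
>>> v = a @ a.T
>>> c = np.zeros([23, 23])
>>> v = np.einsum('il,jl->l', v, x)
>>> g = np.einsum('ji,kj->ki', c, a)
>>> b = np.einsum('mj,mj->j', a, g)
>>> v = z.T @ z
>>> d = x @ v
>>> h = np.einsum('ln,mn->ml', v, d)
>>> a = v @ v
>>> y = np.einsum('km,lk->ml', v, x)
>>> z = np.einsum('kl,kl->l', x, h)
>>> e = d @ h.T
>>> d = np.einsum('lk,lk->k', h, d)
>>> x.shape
(3, 2)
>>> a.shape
(2, 2)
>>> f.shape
(3,)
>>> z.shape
(2,)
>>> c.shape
(23, 23)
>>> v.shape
(2, 2)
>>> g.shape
(2, 23)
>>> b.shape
(23,)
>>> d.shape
(2,)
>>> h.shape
(3, 2)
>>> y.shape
(2, 3)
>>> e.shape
(3, 3)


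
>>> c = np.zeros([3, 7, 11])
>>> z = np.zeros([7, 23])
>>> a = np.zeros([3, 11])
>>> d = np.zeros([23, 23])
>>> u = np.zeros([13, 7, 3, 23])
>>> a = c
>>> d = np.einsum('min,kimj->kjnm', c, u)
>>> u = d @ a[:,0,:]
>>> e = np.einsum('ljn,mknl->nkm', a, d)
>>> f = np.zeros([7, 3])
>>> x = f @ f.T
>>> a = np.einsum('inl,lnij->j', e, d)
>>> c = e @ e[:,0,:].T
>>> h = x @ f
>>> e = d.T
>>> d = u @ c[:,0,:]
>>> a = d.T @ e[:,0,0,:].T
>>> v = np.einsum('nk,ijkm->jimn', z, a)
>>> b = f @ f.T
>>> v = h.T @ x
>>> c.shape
(11, 23, 11)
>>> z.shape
(7, 23)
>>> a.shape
(11, 11, 23, 3)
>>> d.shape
(13, 23, 11, 11)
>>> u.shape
(13, 23, 11, 11)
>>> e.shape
(3, 11, 23, 13)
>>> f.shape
(7, 3)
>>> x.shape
(7, 7)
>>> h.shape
(7, 3)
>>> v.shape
(3, 7)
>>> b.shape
(7, 7)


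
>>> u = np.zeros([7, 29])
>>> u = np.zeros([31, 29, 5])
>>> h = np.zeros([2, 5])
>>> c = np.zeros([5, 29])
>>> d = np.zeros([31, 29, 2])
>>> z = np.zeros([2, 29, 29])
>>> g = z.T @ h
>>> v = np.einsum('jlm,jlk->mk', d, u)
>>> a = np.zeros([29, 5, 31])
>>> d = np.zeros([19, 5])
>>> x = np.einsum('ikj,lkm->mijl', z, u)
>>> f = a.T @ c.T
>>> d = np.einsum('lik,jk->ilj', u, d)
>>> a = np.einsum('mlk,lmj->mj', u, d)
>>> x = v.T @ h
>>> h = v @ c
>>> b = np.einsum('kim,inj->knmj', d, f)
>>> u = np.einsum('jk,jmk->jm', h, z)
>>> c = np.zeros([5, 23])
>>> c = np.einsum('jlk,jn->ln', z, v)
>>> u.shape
(2, 29)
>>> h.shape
(2, 29)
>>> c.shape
(29, 5)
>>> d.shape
(29, 31, 19)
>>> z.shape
(2, 29, 29)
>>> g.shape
(29, 29, 5)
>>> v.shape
(2, 5)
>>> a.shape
(31, 19)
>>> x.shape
(5, 5)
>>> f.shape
(31, 5, 5)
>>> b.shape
(29, 5, 19, 5)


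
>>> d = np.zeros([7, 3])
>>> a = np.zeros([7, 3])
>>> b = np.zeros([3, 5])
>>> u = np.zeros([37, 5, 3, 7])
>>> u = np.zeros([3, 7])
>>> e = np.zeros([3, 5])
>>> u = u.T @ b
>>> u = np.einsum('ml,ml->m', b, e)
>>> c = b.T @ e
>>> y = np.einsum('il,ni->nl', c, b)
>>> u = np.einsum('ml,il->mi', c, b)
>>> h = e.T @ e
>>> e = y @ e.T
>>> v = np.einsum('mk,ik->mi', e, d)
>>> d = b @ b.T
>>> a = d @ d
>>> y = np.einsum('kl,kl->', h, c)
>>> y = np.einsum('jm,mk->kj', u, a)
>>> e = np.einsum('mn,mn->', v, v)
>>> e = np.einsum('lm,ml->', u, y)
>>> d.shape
(3, 3)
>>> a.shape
(3, 3)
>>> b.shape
(3, 5)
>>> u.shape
(5, 3)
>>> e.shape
()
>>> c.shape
(5, 5)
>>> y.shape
(3, 5)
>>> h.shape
(5, 5)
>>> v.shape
(3, 7)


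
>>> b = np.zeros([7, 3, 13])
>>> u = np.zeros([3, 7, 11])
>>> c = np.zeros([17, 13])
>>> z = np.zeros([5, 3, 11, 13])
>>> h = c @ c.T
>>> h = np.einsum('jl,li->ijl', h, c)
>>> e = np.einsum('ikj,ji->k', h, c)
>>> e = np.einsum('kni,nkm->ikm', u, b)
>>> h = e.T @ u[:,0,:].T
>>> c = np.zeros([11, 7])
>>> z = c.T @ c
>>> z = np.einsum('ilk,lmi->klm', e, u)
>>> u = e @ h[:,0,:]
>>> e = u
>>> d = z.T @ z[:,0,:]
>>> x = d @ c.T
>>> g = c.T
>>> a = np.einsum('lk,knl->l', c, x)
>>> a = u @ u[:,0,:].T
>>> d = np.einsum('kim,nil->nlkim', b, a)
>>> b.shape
(7, 3, 13)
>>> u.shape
(11, 3, 3)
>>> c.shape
(11, 7)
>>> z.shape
(13, 3, 7)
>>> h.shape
(13, 3, 3)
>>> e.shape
(11, 3, 3)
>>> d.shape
(11, 11, 7, 3, 13)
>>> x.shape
(7, 3, 11)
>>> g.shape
(7, 11)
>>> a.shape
(11, 3, 11)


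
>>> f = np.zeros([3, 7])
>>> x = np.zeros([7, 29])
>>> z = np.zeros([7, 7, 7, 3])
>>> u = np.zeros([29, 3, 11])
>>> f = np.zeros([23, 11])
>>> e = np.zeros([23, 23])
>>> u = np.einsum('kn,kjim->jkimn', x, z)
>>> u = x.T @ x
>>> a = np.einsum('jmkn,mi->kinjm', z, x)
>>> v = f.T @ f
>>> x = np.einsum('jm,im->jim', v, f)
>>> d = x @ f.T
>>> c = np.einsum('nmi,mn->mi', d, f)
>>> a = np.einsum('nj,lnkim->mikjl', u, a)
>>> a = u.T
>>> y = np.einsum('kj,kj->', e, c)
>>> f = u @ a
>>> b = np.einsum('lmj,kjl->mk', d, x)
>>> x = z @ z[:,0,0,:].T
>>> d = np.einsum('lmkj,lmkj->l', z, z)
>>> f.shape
(29, 29)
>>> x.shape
(7, 7, 7, 7)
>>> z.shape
(7, 7, 7, 3)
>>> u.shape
(29, 29)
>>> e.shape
(23, 23)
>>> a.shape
(29, 29)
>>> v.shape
(11, 11)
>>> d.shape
(7,)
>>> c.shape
(23, 23)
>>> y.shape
()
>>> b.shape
(23, 11)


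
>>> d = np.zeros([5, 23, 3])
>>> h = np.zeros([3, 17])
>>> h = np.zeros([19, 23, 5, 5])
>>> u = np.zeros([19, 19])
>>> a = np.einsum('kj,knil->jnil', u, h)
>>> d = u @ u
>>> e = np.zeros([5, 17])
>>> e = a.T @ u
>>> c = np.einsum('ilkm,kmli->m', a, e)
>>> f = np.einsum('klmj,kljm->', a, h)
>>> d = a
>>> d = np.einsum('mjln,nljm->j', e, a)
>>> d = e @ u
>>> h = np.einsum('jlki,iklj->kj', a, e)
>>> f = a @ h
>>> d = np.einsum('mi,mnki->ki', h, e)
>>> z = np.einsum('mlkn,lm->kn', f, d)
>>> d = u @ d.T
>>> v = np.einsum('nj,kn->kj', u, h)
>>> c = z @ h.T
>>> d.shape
(19, 23)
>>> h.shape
(5, 19)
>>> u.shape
(19, 19)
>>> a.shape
(19, 23, 5, 5)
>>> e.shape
(5, 5, 23, 19)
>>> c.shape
(5, 5)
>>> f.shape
(19, 23, 5, 19)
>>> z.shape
(5, 19)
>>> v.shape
(5, 19)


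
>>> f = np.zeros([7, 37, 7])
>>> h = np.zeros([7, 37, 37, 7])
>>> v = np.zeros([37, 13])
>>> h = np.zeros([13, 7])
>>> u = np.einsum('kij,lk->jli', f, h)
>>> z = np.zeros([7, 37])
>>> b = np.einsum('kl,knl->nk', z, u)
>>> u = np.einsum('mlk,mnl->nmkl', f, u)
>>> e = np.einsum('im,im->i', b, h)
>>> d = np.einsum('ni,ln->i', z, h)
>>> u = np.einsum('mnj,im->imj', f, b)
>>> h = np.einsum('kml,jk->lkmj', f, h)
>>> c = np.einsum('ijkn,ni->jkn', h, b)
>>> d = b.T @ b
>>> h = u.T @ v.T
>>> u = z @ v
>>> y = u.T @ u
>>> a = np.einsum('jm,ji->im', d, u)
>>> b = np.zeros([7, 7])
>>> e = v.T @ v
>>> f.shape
(7, 37, 7)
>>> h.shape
(7, 7, 37)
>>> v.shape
(37, 13)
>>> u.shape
(7, 13)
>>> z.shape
(7, 37)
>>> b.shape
(7, 7)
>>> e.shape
(13, 13)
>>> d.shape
(7, 7)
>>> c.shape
(7, 37, 13)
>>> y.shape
(13, 13)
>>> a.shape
(13, 7)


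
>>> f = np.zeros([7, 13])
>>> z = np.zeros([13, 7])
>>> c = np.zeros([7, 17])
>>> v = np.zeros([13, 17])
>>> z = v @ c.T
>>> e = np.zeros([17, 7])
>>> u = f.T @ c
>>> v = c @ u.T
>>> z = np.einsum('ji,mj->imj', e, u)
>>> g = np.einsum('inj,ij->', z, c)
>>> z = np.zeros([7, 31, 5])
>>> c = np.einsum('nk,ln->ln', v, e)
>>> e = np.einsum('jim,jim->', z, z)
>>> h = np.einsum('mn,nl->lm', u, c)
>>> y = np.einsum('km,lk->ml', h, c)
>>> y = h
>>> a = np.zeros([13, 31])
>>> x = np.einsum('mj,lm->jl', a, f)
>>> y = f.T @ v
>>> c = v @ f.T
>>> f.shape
(7, 13)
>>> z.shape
(7, 31, 5)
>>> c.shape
(7, 7)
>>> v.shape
(7, 13)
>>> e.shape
()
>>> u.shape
(13, 17)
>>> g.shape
()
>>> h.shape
(7, 13)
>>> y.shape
(13, 13)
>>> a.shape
(13, 31)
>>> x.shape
(31, 7)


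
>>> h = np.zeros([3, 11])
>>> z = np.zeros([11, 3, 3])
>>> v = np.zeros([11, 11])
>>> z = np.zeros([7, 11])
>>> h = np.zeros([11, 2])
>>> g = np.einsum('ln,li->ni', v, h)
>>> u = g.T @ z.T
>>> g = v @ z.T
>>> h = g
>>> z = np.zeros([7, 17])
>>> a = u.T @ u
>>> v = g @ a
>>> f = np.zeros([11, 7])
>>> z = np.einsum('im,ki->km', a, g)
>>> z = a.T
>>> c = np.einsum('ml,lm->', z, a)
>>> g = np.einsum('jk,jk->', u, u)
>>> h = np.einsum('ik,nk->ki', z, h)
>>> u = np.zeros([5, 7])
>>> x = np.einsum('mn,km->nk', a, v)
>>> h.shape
(7, 7)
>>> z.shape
(7, 7)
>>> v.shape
(11, 7)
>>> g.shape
()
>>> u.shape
(5, 7)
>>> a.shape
(7, 7)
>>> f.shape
(11, 7)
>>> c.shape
()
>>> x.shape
(7, 11)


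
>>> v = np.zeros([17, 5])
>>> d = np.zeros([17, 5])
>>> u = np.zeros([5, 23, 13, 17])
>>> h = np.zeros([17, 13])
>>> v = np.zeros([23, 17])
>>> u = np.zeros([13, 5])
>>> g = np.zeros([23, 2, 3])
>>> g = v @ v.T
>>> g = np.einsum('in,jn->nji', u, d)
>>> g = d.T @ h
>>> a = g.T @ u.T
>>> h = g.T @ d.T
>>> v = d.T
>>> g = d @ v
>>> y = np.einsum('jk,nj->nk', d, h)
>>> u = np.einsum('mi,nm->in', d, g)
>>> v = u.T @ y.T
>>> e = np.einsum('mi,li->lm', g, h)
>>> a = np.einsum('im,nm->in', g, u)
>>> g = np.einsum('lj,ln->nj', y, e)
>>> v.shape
(17, 13)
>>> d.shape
(17, 5)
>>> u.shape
(5, 17)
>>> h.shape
(13, 17)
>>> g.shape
(17, 5)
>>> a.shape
(17, 5)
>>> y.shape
(13, 5)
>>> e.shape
(13, 17)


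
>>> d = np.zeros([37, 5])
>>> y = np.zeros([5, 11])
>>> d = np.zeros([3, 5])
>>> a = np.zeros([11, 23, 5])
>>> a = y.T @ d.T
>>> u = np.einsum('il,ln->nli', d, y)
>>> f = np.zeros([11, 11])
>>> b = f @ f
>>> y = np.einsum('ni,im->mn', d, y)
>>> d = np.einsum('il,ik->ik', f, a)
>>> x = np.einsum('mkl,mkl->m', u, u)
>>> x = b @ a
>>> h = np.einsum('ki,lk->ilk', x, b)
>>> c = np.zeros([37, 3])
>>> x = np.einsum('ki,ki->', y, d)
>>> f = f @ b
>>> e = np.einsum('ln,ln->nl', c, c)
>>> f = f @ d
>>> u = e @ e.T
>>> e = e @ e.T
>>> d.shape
(11, 3)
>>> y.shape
(11, 3)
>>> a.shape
(11, 3)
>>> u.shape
(3, 3)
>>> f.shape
(11, 3)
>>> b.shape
(11, 11)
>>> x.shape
()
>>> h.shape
(3, 11, 11)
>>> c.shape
(37, 3)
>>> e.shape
(3, 3)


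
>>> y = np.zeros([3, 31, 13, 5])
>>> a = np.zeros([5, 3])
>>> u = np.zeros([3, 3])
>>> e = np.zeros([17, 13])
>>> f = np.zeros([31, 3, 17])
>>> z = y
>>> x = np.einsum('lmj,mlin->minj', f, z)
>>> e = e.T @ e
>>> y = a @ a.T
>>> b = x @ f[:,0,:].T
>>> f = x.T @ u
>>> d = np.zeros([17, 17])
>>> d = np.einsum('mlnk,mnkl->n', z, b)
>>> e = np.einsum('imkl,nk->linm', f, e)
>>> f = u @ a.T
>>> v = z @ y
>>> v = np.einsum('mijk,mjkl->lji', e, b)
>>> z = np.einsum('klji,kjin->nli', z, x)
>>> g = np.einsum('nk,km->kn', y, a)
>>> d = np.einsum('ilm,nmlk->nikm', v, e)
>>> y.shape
(5, 5)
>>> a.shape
(5, 3)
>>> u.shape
(3, 3)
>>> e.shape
(3, 17, 13, 5)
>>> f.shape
(3, 5)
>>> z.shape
(17, 31, 5)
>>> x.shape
(3, 13, 5, 17)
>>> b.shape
(3, 13, 5, 31)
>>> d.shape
(3, 31, 5, 17)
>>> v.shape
(31, 13, 17)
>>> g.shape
(5, 5)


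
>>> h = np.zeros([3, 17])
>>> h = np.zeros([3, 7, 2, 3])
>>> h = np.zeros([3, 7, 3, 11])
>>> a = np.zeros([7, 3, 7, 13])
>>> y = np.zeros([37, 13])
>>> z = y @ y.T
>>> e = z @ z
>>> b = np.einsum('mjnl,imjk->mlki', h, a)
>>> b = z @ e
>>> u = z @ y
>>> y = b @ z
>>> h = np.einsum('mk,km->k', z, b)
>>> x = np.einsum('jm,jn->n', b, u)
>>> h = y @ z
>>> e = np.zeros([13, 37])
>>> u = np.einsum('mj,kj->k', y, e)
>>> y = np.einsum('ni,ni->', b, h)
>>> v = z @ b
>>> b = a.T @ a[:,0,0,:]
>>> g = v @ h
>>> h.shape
(37, 37)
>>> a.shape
(7, 3, 7, 13)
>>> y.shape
()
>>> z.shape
(37, 37)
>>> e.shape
(13, 37)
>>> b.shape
(13, 7, 3, 13)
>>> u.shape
(13,)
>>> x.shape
(13,)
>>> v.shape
(37, 37)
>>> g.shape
(37, 37)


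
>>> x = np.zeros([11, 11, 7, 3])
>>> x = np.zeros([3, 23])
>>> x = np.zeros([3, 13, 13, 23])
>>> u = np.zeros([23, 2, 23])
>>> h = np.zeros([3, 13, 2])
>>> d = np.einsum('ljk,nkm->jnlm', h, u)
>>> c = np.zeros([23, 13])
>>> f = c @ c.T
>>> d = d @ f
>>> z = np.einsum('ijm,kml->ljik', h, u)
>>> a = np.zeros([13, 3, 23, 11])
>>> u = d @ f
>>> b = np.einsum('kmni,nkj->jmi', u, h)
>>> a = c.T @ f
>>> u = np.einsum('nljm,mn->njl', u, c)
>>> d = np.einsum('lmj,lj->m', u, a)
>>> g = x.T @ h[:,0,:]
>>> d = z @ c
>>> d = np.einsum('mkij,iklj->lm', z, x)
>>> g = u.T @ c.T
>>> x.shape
(3, 13, 13, 23)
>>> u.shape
(13, 3, 23)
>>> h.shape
(3, 13, 2)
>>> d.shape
(13, 23)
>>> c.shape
(23, 13)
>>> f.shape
(23, 23)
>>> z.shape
(23, 13, 3, 23)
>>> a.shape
(13, 23)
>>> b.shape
(2, 23, 23)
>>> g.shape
(23, 3, 23)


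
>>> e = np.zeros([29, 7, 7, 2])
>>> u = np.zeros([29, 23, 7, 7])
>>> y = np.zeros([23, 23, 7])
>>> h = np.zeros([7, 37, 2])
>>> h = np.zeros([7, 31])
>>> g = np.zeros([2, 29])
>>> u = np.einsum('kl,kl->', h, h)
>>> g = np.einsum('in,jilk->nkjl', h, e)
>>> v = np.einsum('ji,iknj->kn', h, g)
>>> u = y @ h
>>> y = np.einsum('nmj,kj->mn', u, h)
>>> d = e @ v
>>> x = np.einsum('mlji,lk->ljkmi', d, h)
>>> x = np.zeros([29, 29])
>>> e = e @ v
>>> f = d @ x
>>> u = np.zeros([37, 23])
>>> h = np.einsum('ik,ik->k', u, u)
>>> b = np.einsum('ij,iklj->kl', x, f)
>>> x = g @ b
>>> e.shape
(29, 7, 7, 29)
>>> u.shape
(37, 23)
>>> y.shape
(23, 23)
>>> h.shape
(23,)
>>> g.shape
(31, 2, 29, 7)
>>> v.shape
(2, 29)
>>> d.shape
(29, 7, 7, 29)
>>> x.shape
(31, 2, 29, 7)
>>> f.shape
(29, 7, 7, 29)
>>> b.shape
(7, 7)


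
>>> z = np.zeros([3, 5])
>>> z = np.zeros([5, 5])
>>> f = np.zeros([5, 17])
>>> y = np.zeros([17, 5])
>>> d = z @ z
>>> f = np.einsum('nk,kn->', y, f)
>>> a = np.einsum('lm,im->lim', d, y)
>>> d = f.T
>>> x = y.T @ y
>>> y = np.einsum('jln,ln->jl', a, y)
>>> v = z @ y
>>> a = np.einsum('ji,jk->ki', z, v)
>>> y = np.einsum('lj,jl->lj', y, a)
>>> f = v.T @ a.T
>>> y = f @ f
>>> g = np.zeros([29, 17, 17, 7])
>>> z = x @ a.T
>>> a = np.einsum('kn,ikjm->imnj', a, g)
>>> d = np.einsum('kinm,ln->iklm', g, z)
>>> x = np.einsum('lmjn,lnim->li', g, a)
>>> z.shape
(5, 17)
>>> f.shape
(17, 17)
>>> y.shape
(17, 17)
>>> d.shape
(17, 29, 5, 7)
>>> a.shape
(29, 7, 5, 17)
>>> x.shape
(29, 5)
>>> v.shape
(5, 17)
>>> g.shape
(29, 17, 17, 7)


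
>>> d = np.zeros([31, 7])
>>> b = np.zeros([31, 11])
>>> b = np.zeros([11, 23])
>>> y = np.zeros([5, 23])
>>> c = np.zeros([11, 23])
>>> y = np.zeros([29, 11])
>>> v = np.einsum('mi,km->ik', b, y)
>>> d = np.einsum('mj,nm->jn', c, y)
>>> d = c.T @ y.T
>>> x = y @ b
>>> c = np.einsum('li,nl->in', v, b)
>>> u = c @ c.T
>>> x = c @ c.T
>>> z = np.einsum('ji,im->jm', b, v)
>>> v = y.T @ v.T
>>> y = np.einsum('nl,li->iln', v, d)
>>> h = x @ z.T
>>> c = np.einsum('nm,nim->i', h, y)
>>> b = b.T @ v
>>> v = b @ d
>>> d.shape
(23, 29)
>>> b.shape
(23, 23)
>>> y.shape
(29, 23, 11)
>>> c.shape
(23,)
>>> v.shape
(23, 29)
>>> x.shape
(29, 29)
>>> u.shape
(29, 29)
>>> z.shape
(11, 29)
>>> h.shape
(29, 11)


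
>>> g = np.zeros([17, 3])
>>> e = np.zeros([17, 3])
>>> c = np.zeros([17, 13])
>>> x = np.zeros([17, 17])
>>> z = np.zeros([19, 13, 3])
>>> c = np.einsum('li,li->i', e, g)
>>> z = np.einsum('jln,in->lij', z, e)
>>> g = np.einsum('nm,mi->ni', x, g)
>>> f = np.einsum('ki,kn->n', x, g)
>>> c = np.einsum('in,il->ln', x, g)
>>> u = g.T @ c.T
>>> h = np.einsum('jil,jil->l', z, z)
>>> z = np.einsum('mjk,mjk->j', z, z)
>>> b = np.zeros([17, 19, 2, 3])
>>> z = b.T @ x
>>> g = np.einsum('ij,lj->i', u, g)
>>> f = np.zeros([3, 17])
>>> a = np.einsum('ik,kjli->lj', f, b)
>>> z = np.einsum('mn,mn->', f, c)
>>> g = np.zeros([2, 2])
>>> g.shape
(2, 2)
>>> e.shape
(17, 3)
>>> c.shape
(3, 17)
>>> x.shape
(17, 17)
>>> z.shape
()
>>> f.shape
(3, 17)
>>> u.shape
(3, 3)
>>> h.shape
(19,)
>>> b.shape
(17, 19, 2, 3)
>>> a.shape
(2, 19)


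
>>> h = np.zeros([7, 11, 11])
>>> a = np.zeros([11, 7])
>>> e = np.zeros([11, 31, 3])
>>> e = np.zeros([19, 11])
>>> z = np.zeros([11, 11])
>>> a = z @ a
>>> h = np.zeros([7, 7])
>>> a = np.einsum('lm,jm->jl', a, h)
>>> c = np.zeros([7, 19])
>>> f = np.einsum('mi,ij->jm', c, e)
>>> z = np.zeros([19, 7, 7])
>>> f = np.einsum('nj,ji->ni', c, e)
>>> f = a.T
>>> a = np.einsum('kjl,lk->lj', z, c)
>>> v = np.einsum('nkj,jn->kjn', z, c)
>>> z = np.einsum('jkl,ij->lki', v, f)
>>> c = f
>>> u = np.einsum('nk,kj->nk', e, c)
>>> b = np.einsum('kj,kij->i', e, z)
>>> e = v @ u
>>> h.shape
(7, 7)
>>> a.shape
(7, 7)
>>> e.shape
(7, 7, 11)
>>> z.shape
(19, 7, 11)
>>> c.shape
(11, 7)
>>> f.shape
(11, 7)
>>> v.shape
(7, 7, 19)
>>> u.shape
(19, 11)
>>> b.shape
(7,)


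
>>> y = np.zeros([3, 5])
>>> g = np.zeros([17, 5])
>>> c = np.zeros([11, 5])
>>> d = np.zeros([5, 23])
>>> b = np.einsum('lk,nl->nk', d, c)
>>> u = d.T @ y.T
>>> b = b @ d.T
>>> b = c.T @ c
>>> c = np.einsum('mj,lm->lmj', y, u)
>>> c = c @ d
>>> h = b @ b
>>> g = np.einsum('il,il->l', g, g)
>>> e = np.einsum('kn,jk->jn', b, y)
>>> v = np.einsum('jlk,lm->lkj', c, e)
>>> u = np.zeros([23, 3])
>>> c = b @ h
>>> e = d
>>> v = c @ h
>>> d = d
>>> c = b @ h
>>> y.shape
(3, 5)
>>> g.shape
(5,)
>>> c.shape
(5, 5)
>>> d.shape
(5, 23)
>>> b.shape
(5, 5)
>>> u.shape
(23, 3)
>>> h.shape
(5, 5)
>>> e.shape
(5, 23)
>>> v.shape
(5, 5)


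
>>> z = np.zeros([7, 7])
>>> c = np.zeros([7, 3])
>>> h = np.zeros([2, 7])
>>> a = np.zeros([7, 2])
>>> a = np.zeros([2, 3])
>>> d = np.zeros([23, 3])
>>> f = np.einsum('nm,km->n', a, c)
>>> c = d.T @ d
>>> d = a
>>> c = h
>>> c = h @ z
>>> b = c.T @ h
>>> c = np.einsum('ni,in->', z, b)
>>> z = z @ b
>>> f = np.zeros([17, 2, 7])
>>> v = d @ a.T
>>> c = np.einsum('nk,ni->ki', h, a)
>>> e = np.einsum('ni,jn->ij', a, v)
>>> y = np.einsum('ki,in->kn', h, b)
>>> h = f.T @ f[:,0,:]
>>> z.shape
(7, 7)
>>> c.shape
(7, 3)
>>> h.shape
(7, 2, 7)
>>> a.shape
(2, 3)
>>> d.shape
(2, 3)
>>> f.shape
(17, 2, 7)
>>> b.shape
(7, 7)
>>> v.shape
(2, 2)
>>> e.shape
(3, 2)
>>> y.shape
(2, 7)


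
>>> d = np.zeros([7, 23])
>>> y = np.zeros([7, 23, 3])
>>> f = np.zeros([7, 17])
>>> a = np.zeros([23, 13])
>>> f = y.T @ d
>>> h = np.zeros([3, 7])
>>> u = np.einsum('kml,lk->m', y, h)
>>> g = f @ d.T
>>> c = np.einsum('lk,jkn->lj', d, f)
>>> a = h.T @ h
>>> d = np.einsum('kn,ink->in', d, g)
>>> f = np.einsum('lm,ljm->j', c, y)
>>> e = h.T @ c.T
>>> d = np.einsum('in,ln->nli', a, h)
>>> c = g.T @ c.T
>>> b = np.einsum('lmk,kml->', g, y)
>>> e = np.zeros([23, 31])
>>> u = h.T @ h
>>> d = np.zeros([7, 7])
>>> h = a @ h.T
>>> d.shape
(7, 7)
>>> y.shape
(7, 23, 3)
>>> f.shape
(23,)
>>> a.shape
(7, 7)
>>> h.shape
(7, 3)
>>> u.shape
(7, 7)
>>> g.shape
(3, 23, 7)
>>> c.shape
(7, 23, 7)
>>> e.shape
(23, 31)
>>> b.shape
()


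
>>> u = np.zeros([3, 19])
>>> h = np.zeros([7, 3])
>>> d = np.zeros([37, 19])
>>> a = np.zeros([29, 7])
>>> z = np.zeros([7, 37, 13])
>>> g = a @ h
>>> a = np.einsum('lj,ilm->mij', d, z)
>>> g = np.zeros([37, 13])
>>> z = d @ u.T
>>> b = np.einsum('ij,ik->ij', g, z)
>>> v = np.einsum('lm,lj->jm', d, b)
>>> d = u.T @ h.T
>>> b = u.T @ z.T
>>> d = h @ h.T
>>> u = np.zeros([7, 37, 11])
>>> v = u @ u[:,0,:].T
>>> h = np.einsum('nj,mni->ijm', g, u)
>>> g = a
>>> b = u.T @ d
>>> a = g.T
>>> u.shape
(7, 37, 11)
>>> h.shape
(11, 13, 7)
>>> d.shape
(7, 7)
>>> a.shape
(19, 7, 13)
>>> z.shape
(37, 3)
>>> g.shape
(13, 7, 19)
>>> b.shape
(11, 37, 7)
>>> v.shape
(7, 37, 7)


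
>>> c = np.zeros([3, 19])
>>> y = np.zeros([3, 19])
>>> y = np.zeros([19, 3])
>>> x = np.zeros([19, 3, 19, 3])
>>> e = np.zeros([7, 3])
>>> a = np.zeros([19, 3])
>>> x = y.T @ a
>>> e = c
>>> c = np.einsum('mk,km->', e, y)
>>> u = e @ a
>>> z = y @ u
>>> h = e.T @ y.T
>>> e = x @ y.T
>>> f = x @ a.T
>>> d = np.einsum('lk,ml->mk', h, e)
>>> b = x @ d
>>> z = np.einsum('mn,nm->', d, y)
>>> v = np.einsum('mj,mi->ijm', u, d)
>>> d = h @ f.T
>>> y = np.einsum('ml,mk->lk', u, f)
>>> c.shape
()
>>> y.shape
(3, 19)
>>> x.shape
(3, 3)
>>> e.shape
(3, 19)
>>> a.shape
(19, 3)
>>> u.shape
(3, 3)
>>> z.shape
()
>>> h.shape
(19, 19)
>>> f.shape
(3, 19)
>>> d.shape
(19, 3)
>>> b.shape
(3, 19)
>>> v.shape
(19, 3, 3)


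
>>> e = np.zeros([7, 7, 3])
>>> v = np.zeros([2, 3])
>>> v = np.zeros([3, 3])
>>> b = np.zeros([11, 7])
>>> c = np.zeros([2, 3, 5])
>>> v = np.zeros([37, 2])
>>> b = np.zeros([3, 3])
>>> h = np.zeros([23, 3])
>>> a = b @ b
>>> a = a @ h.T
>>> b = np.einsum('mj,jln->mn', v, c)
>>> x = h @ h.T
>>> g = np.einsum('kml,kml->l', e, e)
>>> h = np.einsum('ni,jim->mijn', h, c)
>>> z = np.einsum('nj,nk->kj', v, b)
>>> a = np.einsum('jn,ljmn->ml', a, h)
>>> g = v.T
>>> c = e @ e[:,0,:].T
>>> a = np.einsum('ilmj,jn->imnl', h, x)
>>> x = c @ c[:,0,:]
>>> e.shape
(7, 7, 3)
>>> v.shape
(37, 2)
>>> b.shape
(37, 5)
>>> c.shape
(7, 7, 7)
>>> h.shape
(5, 3, 2, 23)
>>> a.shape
(5, 2, 23, 3)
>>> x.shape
(7, 7, 7)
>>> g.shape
(2, 37)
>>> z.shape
(5, 2)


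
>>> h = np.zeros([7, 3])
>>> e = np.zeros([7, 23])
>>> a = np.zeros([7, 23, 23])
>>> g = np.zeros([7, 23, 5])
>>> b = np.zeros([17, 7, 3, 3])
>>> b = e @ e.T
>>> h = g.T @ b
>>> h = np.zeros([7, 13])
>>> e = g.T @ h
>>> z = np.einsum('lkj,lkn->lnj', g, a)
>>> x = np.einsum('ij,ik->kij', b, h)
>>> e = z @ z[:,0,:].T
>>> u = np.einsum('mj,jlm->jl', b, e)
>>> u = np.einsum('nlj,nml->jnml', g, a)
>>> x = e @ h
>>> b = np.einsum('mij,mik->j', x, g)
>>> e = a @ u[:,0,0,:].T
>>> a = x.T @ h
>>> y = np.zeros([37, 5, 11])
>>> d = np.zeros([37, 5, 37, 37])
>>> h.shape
(7, 13)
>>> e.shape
(7, 23, 5)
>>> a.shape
(13, 23, 13)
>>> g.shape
(7, 23, 5)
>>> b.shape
(13,)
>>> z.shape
(7, 23, 5)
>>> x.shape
(7, 23, 13)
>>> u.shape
(5, 7, 23, 23)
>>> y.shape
(37, 5, 11)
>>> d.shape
(37, 5, 37, 37)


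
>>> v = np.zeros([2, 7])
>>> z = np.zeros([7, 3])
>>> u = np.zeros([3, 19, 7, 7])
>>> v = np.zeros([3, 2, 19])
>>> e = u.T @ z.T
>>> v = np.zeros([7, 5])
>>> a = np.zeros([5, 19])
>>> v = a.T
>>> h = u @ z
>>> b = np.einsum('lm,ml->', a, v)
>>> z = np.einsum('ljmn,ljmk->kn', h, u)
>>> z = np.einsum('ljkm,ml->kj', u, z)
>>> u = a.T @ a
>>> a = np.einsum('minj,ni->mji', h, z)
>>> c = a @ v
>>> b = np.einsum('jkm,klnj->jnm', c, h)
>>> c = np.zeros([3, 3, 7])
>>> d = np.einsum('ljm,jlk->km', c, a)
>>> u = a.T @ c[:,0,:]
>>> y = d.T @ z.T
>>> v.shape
(19, 5)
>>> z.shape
(7, 19)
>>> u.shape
(19, 3, 7)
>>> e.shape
(7, 7, 19, 7)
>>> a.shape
(3, 3, 19)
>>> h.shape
(3, 19, 7, 3)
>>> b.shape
(3, 7, 5)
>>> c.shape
(3, 3, 7)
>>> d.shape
(19, 7)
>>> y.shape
(7, 7)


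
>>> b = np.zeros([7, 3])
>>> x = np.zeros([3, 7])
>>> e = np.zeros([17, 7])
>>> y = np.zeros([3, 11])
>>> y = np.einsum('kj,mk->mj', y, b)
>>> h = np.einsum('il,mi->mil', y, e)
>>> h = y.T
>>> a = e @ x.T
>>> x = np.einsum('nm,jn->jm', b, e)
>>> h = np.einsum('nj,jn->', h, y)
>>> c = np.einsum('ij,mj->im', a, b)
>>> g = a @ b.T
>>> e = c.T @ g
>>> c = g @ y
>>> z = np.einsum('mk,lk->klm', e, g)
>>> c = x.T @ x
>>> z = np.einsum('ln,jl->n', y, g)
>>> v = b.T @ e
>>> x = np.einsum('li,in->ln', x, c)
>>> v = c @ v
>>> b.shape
(7, 3)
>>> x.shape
(17, 3)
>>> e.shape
(7, 7)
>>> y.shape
(7, 11)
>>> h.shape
()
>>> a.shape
(17, 3)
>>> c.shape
(3, 3)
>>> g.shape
(17, 7)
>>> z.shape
(11,)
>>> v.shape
(3, 7)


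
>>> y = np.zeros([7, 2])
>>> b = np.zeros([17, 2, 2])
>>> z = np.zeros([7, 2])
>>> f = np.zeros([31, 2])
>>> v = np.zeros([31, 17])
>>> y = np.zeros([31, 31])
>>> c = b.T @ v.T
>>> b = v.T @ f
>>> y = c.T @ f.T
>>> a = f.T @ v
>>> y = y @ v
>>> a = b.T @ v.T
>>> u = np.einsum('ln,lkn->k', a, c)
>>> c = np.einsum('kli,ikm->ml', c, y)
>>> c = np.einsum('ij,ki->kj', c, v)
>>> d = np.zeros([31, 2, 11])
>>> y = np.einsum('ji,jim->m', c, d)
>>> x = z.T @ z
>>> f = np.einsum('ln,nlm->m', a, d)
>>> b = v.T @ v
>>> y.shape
(11,)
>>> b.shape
(17, 17)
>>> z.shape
(7, 2)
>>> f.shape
(11,)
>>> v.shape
(31, 17)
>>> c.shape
(31, 2)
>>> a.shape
(2, 31)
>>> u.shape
(2,)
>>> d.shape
(31, 2, 11)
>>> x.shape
(2, 2)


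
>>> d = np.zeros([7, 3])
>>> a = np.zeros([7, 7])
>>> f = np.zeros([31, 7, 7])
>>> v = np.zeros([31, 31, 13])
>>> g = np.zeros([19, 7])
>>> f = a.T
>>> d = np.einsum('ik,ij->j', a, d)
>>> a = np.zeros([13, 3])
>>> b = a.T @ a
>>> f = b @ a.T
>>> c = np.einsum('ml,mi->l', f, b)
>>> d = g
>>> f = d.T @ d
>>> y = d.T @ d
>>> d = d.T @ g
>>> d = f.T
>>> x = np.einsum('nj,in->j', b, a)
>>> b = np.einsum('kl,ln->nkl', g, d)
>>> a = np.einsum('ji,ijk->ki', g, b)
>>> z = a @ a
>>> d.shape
(7, 7)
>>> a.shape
(7, 7)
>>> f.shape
(7, 7)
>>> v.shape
(31, 31, 13)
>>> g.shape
(19, 7)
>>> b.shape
(7, 19, 7)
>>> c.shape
(13,)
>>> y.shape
(7, 7)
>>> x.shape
(3,)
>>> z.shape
(7, 7)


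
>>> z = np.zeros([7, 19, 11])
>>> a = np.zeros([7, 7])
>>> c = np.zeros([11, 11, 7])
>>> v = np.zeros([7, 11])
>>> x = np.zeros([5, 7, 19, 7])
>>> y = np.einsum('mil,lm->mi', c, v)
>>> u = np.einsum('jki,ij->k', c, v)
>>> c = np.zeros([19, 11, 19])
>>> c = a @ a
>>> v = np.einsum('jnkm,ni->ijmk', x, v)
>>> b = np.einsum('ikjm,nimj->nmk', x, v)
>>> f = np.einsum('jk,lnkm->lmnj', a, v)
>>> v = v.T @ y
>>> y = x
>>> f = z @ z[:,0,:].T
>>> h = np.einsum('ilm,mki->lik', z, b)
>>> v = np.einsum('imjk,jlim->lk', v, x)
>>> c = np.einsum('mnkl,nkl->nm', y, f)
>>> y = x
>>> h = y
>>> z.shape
(7, 19, 11)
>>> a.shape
(7, 7)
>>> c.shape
(7, 5)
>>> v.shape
(7, 11)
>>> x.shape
(5, 7, 19, 7)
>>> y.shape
(5, 7, 19, 7)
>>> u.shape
(11,)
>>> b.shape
(11, 7, 7)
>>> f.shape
(7, 19, 7)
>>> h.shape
(5, 7, 19, 7)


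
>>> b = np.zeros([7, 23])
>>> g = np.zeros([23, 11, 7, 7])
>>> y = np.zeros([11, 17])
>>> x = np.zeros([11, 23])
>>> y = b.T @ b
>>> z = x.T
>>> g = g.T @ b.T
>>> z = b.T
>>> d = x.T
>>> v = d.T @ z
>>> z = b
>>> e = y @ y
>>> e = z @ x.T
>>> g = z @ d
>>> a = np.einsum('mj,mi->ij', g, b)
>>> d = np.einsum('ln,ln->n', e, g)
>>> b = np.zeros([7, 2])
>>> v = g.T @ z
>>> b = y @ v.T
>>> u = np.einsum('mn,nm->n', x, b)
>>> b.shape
(23, 11)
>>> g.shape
(7, 11)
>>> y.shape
(23, 23)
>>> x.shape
(11, 23)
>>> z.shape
(7, 23)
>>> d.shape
(11,)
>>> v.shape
(11, 23)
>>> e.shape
(7, 11)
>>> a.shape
(23, 11)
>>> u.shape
(23,)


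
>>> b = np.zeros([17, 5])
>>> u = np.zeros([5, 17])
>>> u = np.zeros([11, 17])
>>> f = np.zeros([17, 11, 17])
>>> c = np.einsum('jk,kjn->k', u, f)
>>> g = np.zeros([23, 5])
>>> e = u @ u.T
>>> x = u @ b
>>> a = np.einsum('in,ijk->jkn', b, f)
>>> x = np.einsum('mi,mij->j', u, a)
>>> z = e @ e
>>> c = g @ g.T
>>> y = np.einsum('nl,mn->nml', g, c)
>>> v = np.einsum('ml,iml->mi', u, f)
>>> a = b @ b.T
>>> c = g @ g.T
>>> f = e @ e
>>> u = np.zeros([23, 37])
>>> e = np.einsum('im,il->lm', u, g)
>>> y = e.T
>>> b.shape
(17, 5)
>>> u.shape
(23, 37)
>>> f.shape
(11, 11)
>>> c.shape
(23, 23)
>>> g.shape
(23, 5)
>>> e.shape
(5, 37)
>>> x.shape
(5,)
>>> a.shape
(17, 17)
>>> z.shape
(11, 11)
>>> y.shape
(37, 5)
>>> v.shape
(11, 17)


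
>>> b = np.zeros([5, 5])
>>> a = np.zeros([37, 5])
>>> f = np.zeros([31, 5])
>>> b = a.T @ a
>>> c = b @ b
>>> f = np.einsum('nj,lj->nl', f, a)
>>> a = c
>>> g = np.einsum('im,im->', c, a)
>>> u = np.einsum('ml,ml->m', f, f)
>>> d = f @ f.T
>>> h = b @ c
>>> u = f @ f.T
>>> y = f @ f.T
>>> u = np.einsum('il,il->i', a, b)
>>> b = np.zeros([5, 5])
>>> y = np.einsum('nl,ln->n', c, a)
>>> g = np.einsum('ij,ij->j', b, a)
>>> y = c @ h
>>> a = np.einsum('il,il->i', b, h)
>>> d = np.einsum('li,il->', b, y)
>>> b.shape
(5, 5)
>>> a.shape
(5,)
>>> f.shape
(31, 37)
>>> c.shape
(5, 5)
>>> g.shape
(5,)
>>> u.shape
(5,)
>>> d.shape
()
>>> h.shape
(5, 5)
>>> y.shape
(5, 5)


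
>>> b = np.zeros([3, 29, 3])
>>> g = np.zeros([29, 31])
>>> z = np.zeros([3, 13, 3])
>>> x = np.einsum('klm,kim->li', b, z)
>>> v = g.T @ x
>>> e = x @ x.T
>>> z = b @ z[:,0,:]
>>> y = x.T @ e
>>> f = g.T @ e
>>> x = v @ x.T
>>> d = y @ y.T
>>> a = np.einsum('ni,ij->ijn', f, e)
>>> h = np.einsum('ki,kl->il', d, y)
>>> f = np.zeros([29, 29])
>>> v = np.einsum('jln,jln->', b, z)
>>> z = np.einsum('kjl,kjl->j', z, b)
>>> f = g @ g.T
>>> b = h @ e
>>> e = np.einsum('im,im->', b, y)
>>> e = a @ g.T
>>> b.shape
(13, 29)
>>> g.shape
(29, 31)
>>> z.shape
(29,)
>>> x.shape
(31, 29)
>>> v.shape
()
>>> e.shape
(29, 29, 29)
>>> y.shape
(13, 29)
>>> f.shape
(29, 29)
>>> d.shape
(13, 13)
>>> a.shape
(29, 29, 31)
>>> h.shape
(13, 29)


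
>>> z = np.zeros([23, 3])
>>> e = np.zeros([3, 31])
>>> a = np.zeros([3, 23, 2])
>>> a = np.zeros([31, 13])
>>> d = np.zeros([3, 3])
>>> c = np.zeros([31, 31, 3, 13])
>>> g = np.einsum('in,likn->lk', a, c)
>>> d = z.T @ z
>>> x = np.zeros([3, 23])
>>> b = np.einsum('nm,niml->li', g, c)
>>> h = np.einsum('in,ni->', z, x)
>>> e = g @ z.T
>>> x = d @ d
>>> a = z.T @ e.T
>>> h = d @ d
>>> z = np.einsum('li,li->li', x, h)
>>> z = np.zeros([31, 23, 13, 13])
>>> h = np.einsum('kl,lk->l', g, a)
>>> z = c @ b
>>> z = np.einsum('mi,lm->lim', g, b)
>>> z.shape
(13, 3, 31)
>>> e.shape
(31, 23)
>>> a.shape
(3, 31)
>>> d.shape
(3, 3)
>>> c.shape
(31, 31, 3, 13)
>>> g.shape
(31, 3)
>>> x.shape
(3, 3)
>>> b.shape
(13, 31)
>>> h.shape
(3,)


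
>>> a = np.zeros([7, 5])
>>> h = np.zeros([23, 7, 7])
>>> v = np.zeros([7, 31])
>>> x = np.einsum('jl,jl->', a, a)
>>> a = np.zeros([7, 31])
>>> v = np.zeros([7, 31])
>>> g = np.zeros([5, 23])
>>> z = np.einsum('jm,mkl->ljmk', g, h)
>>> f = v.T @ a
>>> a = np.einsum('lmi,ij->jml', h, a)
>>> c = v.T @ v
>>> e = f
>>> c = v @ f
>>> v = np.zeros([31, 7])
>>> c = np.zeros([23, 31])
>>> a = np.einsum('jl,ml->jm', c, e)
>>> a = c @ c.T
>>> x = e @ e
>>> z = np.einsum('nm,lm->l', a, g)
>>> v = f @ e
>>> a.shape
(23, 23)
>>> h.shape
(23, 7, 7)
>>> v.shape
(31, 31)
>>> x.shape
(31, 31)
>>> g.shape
(5, 23)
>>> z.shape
(5,)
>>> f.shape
(31, 31)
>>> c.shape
(23, 31)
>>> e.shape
(31, 31)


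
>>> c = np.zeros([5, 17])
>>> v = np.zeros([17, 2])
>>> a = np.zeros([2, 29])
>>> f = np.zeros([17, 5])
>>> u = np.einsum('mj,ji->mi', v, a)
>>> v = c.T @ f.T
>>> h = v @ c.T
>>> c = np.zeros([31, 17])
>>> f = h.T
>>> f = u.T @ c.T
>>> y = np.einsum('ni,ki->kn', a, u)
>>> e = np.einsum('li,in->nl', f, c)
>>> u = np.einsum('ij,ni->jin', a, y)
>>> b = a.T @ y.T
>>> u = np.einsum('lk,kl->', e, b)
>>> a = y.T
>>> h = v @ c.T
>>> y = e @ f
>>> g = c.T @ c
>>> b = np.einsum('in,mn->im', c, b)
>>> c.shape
(31, 17)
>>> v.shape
(17, 17)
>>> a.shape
(2, 17)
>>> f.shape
(29, 31)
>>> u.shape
()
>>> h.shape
(17, 31)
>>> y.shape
(17, 31)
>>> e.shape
(17, 29)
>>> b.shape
(31, 29)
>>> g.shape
(17, 17)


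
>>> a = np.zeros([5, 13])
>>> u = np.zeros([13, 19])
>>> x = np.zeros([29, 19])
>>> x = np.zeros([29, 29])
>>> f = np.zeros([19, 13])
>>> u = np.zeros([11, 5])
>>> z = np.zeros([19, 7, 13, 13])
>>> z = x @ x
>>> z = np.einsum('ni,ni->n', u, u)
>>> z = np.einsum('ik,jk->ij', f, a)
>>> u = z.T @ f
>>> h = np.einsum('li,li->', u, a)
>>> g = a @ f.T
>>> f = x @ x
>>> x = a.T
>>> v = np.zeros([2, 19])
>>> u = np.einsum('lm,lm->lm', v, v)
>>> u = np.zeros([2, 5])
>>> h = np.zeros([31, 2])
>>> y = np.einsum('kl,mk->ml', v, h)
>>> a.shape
(5, 13)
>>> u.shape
(2, 5)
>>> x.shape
(13, 5)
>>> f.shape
(29, 29)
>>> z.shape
(19, 5)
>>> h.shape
(31, 2)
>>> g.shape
(5, 19)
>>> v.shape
(2, 19)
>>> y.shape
(31, 19)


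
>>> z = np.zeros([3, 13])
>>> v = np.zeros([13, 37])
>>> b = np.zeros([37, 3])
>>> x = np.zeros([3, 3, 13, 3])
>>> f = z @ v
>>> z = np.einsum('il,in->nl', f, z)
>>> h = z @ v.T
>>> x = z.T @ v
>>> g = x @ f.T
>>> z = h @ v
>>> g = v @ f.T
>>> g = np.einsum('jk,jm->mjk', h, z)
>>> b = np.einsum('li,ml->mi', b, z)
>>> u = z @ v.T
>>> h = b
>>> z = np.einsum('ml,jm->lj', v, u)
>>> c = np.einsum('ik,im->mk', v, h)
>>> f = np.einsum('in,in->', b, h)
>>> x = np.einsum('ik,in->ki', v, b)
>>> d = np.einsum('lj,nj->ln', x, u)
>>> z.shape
(37, 13)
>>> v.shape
(13, 37)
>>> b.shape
(13, 3)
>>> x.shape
(37, 13)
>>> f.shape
()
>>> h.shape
(13, 3)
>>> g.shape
(37, 13, 13)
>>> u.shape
(13, 13)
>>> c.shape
(3, 37)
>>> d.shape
(37, 13)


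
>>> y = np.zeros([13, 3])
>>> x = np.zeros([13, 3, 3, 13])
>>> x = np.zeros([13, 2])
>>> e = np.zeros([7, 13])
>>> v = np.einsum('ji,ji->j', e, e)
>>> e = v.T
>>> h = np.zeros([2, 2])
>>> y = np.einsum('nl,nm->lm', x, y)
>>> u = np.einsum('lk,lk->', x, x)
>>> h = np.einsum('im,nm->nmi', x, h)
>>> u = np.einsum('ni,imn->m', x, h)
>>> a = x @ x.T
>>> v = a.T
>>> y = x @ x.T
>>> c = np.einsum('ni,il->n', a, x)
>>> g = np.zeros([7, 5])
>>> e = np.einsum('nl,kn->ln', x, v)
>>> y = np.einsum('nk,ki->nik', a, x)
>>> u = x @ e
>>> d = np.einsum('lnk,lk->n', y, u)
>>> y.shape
(13, 2, 13)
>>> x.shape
(13, 2)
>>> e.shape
(2, 13)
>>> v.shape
(13, 13)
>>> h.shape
(2, 2, 13)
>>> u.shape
(13, 13)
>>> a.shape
(13, 13)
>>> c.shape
(13,)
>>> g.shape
(7, 5)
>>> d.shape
(2,)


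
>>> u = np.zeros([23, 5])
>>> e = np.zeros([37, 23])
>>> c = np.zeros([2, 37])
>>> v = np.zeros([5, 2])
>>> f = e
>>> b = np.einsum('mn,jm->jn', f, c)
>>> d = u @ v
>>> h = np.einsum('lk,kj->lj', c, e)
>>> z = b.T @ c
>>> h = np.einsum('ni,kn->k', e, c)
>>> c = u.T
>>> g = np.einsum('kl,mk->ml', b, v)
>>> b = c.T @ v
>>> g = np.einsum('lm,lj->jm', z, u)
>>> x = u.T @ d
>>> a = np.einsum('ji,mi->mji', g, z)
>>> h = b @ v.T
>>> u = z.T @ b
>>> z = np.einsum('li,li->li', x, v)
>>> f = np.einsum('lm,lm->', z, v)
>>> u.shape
(37, 2)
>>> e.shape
(37, 23)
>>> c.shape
(5, 23)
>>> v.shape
(5, 2)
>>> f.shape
()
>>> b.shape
(23, 2)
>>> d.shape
(23, 2)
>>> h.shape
(23, 5)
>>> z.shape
(5, 2)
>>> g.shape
(5, 37)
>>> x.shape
(5, 2)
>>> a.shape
(23, 5, 37)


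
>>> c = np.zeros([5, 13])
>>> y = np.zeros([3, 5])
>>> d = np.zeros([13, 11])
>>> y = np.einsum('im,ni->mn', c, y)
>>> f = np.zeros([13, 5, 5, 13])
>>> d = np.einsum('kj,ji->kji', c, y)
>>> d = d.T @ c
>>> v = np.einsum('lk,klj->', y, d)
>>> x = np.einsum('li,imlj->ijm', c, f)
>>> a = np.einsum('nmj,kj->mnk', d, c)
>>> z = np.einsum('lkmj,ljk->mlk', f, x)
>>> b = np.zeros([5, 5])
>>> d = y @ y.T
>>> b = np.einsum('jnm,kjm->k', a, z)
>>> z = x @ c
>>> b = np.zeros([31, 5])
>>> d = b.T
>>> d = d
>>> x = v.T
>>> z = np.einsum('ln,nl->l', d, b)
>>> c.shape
(5, 13)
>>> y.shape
(13, 3)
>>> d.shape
(5, 31)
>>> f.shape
(13, 5, 5, 13)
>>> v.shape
()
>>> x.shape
()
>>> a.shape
(13, 3, 5)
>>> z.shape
(5,)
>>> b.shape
(31, 5)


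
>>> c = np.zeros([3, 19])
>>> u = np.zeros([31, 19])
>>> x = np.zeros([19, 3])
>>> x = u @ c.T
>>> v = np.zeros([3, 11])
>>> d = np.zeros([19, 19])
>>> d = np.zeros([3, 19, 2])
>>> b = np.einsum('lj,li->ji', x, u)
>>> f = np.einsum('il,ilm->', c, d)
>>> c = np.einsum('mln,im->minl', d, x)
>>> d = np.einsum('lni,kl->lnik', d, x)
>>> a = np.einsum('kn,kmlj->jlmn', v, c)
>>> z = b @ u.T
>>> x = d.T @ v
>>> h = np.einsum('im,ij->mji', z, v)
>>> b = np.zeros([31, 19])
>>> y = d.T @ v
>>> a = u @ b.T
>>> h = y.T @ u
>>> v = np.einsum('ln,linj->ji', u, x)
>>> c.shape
(3, 31, 2, 19)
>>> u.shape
(31, 19)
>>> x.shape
(31, 2, 19, 11)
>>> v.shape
(11, 2)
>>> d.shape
(3, 19, 2, 31)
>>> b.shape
(31, 19)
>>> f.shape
()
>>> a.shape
(31, 31)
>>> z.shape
(3, 31)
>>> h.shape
(11, 19, 2, 19)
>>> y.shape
(31, 2, 19, 11)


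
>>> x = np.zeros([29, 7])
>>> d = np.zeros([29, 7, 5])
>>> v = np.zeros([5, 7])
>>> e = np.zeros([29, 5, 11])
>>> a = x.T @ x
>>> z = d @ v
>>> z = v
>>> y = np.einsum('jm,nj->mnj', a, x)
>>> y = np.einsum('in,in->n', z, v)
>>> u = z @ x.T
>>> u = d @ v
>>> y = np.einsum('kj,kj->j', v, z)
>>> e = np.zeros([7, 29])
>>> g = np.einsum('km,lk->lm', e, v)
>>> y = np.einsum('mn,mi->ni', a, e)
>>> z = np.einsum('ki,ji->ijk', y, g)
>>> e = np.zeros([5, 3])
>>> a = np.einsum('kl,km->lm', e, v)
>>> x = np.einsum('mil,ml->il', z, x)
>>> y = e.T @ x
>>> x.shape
(5, 7)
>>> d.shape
(29, 7, 5)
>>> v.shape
(5, 7)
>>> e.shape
(5, 3)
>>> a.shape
(3, 7)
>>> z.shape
(29, 5, 7)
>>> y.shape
(3, 7)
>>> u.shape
(29, 7, 7)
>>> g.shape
(5, 29)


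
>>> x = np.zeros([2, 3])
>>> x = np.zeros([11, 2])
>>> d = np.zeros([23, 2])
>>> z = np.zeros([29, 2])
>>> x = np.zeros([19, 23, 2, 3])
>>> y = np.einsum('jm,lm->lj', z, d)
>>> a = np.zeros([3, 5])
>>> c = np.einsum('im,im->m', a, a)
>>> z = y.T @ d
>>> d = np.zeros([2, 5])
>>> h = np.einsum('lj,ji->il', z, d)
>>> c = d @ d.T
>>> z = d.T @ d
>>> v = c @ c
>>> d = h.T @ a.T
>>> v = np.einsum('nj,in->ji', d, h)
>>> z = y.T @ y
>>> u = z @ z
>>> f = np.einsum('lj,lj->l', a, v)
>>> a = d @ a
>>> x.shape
(19, 23, 2, 3)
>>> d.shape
(29, 3)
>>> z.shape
(29, 29)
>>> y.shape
(23, 29)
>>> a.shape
(29, 5)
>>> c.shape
(2, 2)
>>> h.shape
(5, 29)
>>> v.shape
(3, 5)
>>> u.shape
(29, 29)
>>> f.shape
(3,)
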